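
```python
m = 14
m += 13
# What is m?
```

Trace:
`m = 14` → m = 14
`m += 13` → m = 27
So m = 27

Answer: 27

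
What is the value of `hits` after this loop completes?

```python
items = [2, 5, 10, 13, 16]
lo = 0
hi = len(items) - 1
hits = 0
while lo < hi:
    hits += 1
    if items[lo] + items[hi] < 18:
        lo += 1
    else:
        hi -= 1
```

Steps to find pair summing to 18
`hits` takes the values: 0 → 1 → 2 → 3 → 4

Answer: 4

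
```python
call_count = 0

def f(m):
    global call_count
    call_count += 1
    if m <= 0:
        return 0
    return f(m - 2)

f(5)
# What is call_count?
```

Linear recursion stepping by 2: 4 calls from m=5 down to ≤0.

Answer: 4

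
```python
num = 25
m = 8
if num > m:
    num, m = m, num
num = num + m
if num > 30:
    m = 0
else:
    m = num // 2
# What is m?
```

Trace:
`num = 25` → num = 25
`m = 8` → m = 8
`if num > m: ...` → num > m is True → num = 8; m = 25
`num = num + m` → num = 33
`if num > 30: ...` → num > 30 is True → m = 0
So m = 0

Answer: 0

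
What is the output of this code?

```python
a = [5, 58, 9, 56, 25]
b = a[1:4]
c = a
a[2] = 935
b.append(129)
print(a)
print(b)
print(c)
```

Key concept: slice vs alias.
Step by step:
`a = [5, 58, 9, 56, 25]` → a = [5, 58, 9, 56, 25]
`b = a[1:4]` → b = [58, 9, 56]
`c = a` → c = [5, 58, 9, 56, 25] (same object as a)
`a[2] = 935` → a = [5, 58, 935, 56, 25] (same object as c); c = [5, 58, 935, 56, 25] (same object as a)
`b.append(129)` → b = [58, 9, 56, 129]
`print(a)` → prints [5, 58, 935, 56, 25]
`print(b)` → prints [58, 9, 56, 129]
`print(c)` → prints [5, 58, 935, 56, 25]

Answer:
[5, 58, 935, 56, 25]
[58, 9, 56, 129]
[5, 58, 935, 56, 25]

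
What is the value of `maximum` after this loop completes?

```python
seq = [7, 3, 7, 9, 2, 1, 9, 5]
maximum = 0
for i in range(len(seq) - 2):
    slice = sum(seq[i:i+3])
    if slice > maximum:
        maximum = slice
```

Max sum of 3-element window in [7, 3, 7, 9, 2, 1, 9, 5]
`maximum` takes the values: 0 → 17 → 19

Answer: 19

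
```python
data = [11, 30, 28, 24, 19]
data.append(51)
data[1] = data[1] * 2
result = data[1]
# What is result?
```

Trace:
`data = [11, 30, 28, 24, 19]` → data = [11, 30, 28, 24, 19]
`data.append(51)` → data = [11, 30, 28, 24, 19, 51]
`data[1] = data[1] * 2` → data = [11, 60, 28, 24, 19, 51]
`result = data[1]` → result = 60
So result = 60

Answer: 60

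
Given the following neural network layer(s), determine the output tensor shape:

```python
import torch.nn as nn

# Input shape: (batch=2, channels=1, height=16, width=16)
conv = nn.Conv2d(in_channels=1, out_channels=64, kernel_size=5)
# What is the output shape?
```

Input: (2, 1, 16, 16) -> Output: (2, 64, 12, 12)

Answer: (2, 64, 12, 12)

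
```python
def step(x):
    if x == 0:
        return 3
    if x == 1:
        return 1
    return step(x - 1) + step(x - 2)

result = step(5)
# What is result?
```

Build up from base cases: step(0)=3, step(1)=1, step(2)=4, step(3)=5, step(4)=9, step(5)=14

Answer: 14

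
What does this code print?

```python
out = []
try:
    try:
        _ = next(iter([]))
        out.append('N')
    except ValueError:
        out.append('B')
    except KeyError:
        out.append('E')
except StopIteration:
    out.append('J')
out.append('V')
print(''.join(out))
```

Execution trace: 'J' (outer except StopIteration) → 'V' (after the try/except). Output: JV

Answer: JV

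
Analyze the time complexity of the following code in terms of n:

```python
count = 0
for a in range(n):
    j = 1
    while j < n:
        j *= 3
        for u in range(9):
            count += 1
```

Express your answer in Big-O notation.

Each loop level contributes: n × log n × 1. Multiplying the contributions gives O(n log n).

Answer: O(n log n)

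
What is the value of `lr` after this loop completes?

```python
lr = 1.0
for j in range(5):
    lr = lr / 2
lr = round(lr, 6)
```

Halving LR 5 times: 1 / 2^5
`lr` takes the values: 1.0 → 0.5 → 0.25 → 0.125 → 0.0625 → 0.03125

Answer: 0.03125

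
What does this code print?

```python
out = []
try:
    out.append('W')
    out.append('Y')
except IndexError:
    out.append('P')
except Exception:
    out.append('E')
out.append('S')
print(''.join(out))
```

Execution trace: 'W' (try body) → 'Y' (try body, no exception) → 'S' (after the try/except). Output: WYS

Answer: WYS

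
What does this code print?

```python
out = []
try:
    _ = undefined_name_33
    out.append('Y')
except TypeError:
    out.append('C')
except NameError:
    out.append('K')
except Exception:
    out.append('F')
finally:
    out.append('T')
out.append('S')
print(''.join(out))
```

Execution trace: 'K' (except NameError) → 'T' (finally) → 'S' (after the try/except). Output: KTS

Answer: KTS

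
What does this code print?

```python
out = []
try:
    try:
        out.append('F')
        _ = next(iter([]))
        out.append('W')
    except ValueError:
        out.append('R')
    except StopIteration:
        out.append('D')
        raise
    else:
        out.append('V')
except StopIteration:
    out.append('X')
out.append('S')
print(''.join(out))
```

Execution trace: 'F' (try body) → 'D' (except StopIteration) → 'X' (outer except StopIteration) → 'S' (after the try/except). Output: FDXS

Answer: FDXS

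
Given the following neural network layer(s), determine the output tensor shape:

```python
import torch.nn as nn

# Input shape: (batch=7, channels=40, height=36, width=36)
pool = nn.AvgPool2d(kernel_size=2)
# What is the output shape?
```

Input: (7, 40, 36, 36) -> Output: (7, 40, 18, 18)

Answer: (7, 40, 18, 18)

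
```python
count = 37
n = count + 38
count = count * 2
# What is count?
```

Trace:
`count = 37` → count = 37
`n = count + 38` → n = 75
`count = count * 2` → count = 74
So count = 74

Answer: 74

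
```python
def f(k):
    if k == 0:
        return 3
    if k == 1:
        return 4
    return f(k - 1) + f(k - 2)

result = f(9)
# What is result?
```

Build up from base cases: f(0)=3, f(1)=4, f(2)=7, f(3)=11, f(4)=18, f(5)=29, f(6)=47, ..., f(9)=199

Answer: 199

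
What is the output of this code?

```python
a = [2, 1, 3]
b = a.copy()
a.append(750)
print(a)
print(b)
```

Key concept: list.copy() creates independent copy.
Step by step:
`a = [2, 1, 3]` → a = [2, 1, 3]
`b = a.copy()` → b = [2, 1, 3]
`a.append(750)` → a = [2, 1, 3, 750]
`print(a)` → prints [2, 1, 3, 750]
`print(b)` → prints [2, 1, 3]

Answer:
[2, 1, 3, 750]
[2, 1, 3]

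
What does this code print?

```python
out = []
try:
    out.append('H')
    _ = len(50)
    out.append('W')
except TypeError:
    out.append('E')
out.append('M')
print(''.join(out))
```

Execution trace: 'H' (try body) → 'E' (except TypeError) → 'M' (after the try/except). Output: HEM

Answer: HEM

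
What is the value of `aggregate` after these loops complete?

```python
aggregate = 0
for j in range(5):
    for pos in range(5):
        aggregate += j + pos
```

Sum of all j+pos for j,pos in 5x5
`aggregate` takes the values: 0 → 1 → 3 → 6 → 10 → 11 → 13 → 16 → 20 → 25 → 27 → 30 → 34 → 39 → 45 → 48 → 52 → 57 → 63 → 70 → 74 → 79 → 85 → 92 → 100

Answer: 100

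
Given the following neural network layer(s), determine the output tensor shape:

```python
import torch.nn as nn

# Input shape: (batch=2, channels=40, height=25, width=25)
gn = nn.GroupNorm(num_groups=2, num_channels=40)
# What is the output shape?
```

Input: (2, 40, 25, 25) -> Output: (2, 40, 25, 25)

Answer: (2, 40, 25, 25)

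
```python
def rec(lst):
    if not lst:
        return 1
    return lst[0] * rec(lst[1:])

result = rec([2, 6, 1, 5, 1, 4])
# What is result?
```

Product over [2, 6, 1, 5, 1, 4] = 2 * 6 * 1 * 5 * 1 * 4 = 240

Answer: 240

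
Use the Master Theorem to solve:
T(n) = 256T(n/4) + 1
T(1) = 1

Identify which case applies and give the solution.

a=256, b=4, f(n)=1. log_4(256) = 4. Since c=0 < 4, Case 1 applies: T(n) = Θ(n^log_b(a)) = O(n^4).

Answer: O(n^4) - Case 1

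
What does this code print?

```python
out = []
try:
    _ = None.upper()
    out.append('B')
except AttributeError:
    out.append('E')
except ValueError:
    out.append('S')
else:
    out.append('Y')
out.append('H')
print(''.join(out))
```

Execution trace: 'E' (except AttributeError) → 'H' (after the try/except). Output: EH

Answer: EH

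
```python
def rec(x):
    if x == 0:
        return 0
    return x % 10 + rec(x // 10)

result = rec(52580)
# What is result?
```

Sum of digits of 52580: 0 + 8 + 5 + 2 + 5 = 20

Answer: 20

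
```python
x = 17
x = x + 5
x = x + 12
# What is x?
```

Trace:
`x = 17` → x = 17
`x = x + 5` → x = 22
`x = x + 12` → x = 34
So x = 34

Answer: 34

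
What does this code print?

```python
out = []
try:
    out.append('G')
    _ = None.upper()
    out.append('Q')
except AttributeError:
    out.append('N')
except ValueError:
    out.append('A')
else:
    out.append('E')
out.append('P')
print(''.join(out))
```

Execution trace: 'G' (try body) → 'N' (except AttributeError) → 'P' (after the try/except). Output: GNP

Answer: GNP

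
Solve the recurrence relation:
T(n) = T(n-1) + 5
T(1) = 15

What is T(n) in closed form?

Unrolling: T(n) = T(1) + 5·(n-1) = 15 + 5(n-1) = 5n + 10.

Answer: T(n) = 5n + 10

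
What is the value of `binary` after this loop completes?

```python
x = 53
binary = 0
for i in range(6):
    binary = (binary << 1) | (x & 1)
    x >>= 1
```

Reverse lowest 6 bits of 53
`binary` takes the values: 0 → 1 → 2 → 5 → 10 → 21 → 43

Answer: 43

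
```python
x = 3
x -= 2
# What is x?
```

Trace:
`x = 3` → x = 3
`x -= 2` → x = 1
So x = 1

Answer: 1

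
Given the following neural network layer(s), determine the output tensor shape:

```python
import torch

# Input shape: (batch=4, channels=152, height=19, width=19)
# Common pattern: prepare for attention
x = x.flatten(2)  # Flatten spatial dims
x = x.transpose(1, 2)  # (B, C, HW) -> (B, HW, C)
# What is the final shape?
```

Input: (4, 152, 19, 19) -> after flatten(2): (4, 152, 361) -> Output: (4, 361, 152)

Answer: (4, 361, 152)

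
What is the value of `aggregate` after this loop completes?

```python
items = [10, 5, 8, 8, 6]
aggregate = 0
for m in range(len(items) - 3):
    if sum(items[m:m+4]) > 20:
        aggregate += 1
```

Count windows with sum > 20
`aggregate` takes the values: 0 → 1 → 2

Answer: 2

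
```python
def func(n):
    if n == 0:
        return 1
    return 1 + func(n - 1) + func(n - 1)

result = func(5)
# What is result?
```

func(n) = 1 + 2·func(n-1), func(0)=1. Closed form: (1+1)·2^5 - 1 = 63.

Answer: 63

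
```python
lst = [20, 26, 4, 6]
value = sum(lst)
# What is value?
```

Trace:
`lst = [20, 26, 4, 6]` → lst = [20, 26, 4, 6]
`value = sum(lst)` → value = 56
So value = 56

Answer: 56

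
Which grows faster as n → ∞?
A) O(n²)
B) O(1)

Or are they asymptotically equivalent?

O(n²) vs O(1): Higher order terms dominate.

Answer: A) O(n²) grows faster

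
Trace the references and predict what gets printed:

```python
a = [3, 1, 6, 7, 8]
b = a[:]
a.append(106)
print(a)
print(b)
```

Key concept: slice [:] creates copy.
Step by step:
`a = [3, 1, 6, 7, 8]` → a = [3, 1, 6, 7, 8]
`b = a[:]` → b = [3, 1, 6, 7, 8]
`a.append(106)` → a = [3, 1, 6, 7, 8, 106]
`print(a)` → prints [3, 1, 6, 7, 8, 106]
`print(b)` → prints [3, 1, 6, 7, 8]

Answer:
[3, 1, 6, 7, 8, 106]
[3, 1, 6, 7, 8]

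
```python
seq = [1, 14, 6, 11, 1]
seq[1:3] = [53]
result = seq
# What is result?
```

Trace:
`seq = [1, 14, 6, 11, 1]` → seq = [1, 14, 6, 11, 1]
`seq[1:3] = [53]` → seq = [1, 53, 11, 1]
`result = seq` → result = [1, 53, 11, 1]
So result = [1, 53, 11, 1]

Answer: [1, 53, 11, 1]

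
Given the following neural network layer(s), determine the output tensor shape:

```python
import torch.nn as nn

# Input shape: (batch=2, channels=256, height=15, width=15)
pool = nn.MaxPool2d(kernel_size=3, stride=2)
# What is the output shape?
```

Input: (2, 256, 15, 15) -> Output: (2, 256, 7, 7)

Answer: (2, 256, 7, 7)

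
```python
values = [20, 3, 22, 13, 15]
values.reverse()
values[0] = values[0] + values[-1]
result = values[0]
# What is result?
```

Trace:
`values = [20, 3, 22, 13, 15]` → values = [20, 3, 22, 13, 15]
`values.reverse()` → values = [15, 13, 22, 3, 20]
`values[0] = values[0] + values[-1]` → values = [35, 13, 22, 3, 20]
`result = values[0]` → result = 35
So result = 35

Answer: 35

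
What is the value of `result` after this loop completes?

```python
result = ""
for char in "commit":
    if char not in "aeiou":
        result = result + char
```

Remove vowels from 'commit'
`result` takes the values: "" → "c" → "cm" → "cmm" → "cmmt"

Answer: "cmmt"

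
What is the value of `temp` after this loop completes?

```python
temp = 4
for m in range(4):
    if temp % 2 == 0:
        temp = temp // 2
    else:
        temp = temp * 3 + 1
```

Collatz-style transformation from 4
`temp` takes the values: 4 → 2 → 1 → 4 → 2

Answer: 2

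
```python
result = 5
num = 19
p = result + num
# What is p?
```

Trace:
`result = 5` → result = 5
`num = 19` → num = 19
`p = result + num` → p = 24
So p = 24

Answer: 24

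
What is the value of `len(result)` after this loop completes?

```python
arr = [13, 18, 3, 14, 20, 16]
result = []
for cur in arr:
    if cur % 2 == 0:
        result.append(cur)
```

Count even numbers in [13, 18, 3, 14, 20, 16]
`result` takes the values: [] → [18] → [18, 14] → [18, 14, 20] → [18, 14, 20, 16]
So `len(result)` = 4

Answer: 4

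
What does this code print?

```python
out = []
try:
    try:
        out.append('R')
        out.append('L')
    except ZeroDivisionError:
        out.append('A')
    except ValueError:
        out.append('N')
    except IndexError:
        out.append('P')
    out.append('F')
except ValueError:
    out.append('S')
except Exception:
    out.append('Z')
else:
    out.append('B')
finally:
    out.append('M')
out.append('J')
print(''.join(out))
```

Execution trace: 'R' (inner try body) → 'L' (inner try body, no exception) → 'F' (try body, no exception) → 'B' (else) → 'M' (finally) → 'J' (after the try/except). Output: RLFBMJ

Answer: RLFBMJ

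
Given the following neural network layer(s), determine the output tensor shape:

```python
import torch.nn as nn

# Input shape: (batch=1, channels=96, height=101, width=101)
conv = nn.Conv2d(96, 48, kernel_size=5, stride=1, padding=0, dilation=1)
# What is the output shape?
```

Input: (1, 96, 101, 101) -> Output: (1, 48, 97, 97)

Answer: (1, 48, 97, 97)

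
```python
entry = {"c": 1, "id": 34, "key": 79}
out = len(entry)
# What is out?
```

Trace:
`entry = {"c": 1, "id": 34, "key": 79}` → entry = {'c': 1, 'id': 34, 'key': 79}
`out = len(entry)` → out = 3
So out = 3

Answer: 3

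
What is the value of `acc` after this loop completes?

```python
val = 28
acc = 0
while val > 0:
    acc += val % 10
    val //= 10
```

Sum digits of 28
`acc` takes the values: 0 → 8 → 10

Answer: 10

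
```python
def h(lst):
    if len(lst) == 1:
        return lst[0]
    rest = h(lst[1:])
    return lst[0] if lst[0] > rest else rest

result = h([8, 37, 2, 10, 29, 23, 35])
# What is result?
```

Recursive max over [8, 37, 2, 10, 29, 23, 35] = 37

Answer: 37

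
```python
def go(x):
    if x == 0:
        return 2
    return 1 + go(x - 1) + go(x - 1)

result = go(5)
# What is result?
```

go(x) = 1 + 2·go(x-1), go(0)=2. Closed form: (2+1)·2^5 - 1 = 95.

Answer: 95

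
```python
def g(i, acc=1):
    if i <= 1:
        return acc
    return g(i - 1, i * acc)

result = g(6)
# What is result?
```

Accumulator trace (n, acc): (6, 1) -> (5, 6) -> (4, 30) -> (3, 120) -> (2, 360) -> (1, 720) -> return 720

Answer: 720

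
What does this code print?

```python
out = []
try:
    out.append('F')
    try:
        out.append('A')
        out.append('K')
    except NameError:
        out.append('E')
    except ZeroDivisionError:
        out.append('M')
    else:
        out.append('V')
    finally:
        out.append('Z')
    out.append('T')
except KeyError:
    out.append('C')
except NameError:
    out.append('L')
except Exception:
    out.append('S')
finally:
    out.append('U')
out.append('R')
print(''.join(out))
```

Execution trace: 'F' (try body) → 'A' (inner try body) → 'K' (inner try body, no exception) → 'V' (inner else) → 'Z' (inner finally) → 'T' (try body, no exception) → 'U' (finally) → 'R' (after the try/except). Output: FAKVZTUR

Answer: FAKVZTUR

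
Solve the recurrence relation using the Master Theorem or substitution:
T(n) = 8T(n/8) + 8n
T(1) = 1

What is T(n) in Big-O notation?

By Master Theorem: a=8, b=8, f(n)=8n. Since log_8(8) = 1 and f(n) = Θ(n^1), Case 2 applies. T(n) = O(n log n).

Answer: O(n log n)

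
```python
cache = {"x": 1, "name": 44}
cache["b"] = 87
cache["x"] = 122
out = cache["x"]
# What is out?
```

Trace:
`cache = {"x": 1, "name": 44}` → cache = {'x': 1, 'name': 44}
`cache["b"] = 87` → cache = {'x': 1, 'name': 44, 'b': 87}
`cache["x"] = 122` → cache = {'x': 122, 'name': 44, 'b': 87}
`out = cache["x"]` → out = 122
So out = 122

Answer: 122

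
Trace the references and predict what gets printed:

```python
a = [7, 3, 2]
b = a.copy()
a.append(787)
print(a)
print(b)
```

Key concept: list.copy() creates independent copy.
Step by step:
`a = [7, 3, 2]` → a = [7, 3, 2]
`b = a.copy()` → b = [7, 3, 2]
`a.append(787)` → a = [7, 3, 2, 787]
`print(a)` → prints [7, 3, 2, 787]
`print(b)` → prints [7, 3, 2]

Answer:
[7, 3, 2, 787]
[7, 3, 2]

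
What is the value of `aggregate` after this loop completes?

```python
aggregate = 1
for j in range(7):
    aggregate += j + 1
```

Start at 1, add 1 to 7 = 29
`aggregate` takes the values: 1 → 2 → 4 → 7 → 11 → 16 → 22 → 29

Answer: 29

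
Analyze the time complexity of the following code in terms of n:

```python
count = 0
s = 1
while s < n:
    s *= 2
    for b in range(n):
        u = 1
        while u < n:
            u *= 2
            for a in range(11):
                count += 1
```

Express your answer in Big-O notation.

Each loop level contributes: log n × n × log n × 1. Multiplying the contributions gives O(n log² n).

Answer: O(n log² n)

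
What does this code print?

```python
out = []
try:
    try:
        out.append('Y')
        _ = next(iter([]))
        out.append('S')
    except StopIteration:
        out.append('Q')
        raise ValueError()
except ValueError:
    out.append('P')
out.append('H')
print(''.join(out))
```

Execution trace: 'Y' (try body) → 'Q' (except StopIteration) → 'P' (outer except ValueError) → 'H' (after the try/except). Output: YQPH

Answer: YQPH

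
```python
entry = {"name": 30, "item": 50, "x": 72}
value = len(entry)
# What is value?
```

Trace:
`entry = {"name": 30, "item": 50, "x": 72}` → entry = {'name': 30, 'item': 50, 'x': 72}
`value = len(entry)` → value = 3
So value = 3

Answer: 3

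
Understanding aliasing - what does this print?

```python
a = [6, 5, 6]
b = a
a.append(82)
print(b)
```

Key concept: basic list aliasing.
Step by step:
`a = [6, 5, 6]` → a = [6, 5, 6]
`b = a` → b = [6, 5, 6] (same object as a)
`a.append(82)` → a = [6, 5, 6, 82] (same object as b); b = [6, 5, 6, 82] (same object as a)
`print(b)` → prints [6, 5, 6, 82]

Answer: [6, 5, 6, 82]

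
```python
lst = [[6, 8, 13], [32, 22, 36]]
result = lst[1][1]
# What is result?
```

Trace:
`lst = [[6, 8, 13], [32, 22, 36]]` → lst = [[6, 8, 13], [32, 22, 36]]
`result = lst[1][1]` → result = 22
So result = 22

Answer: 22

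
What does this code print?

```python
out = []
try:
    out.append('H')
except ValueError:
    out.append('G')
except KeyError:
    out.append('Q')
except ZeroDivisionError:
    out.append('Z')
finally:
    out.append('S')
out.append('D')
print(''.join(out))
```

Execution trace: 'H' (try body, no exception) → 'S' (finally) → 'D' (after the try/except). Output: HSD

Answer: HSD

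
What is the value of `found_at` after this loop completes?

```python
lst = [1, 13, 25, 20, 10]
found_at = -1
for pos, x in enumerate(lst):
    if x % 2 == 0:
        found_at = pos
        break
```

First even number index in [1, 13, 25, 20, 10]
`found_at` takes the values: -1 → 3

Answer: 3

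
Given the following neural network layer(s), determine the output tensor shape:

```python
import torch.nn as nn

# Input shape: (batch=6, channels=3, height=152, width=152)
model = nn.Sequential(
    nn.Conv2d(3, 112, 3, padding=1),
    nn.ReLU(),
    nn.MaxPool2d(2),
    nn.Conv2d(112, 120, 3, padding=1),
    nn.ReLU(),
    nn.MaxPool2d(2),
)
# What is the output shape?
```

Input: (6, 3, 152, 152) -> after first Conv2d: (6, 112, 152, 152) -> after first MaxPool2d: (6, 112, 76, 76) -> after second Conv2d: (6, 120, 76, 76) -> Output: (6, 120, 38, 38)

Answer: (6, 120, 38, 38)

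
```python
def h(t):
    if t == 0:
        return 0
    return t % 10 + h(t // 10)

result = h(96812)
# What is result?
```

Sum of digits of 96812: 2 + 1 + 8 + 6 + 9 = 26

Answer: 26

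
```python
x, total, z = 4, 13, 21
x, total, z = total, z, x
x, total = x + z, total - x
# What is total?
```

Trace:
`x, total, z = 4, 13, 21` → x = 4; total = 13; z = 21
`x, total, z = total, z, x` → x = 13; total = 21; z = 4
`x, total = x + z, total - x` → x = 17; total = 8
So total = 8

Answer: 8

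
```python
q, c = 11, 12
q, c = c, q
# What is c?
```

Trace:
`q, c = 11, 12` → q = 11; c = 12
`q, c = c, q` → q = 12; c = 11
So c = 11

Answer: 11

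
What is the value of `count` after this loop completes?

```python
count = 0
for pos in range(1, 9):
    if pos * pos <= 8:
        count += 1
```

Count numbers where pos² ≤ 8
`count` takes the values: 0 → 1 → 2

Answer: 2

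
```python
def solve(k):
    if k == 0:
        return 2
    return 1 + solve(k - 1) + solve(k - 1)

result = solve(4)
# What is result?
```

solve(k) = 1 + 2·solve(k-1), solve(0)=2. Closed form: (2+1)·2^4 - 1 = 47.

Answer: 47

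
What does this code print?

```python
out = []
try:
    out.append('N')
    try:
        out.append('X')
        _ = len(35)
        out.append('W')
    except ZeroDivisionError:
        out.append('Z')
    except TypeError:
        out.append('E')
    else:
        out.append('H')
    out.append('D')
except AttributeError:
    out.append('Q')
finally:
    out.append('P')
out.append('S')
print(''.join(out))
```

Execution trace: 'N' (try body) → 'X' (inner try body) → 'E' (inner except TypeError) → 'D' (try body, no exception) → 'P' (finally) → 'S' (after the try/except). Output: NXEDPS

Answer: NXEDPS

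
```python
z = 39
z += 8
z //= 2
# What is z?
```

Trace:
`z = 39` → z = 39
`z += 8` → z = 47
`z //= 2` → z = 23
So z = 23

Answer: 23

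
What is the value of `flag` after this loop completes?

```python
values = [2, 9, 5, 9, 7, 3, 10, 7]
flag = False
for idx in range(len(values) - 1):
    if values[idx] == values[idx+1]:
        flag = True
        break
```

Check consecutive duplicates in [2, 9, 5, 9, 7, 3, 10, 7]
`flag` takes the values: False

Answer: False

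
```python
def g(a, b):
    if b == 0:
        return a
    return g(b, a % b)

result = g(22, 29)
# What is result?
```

g(22, 29) -> g(29, 22) -> g(22, 7) -> g(7, 1) -> g(1, 0) -> 1

Answer: 1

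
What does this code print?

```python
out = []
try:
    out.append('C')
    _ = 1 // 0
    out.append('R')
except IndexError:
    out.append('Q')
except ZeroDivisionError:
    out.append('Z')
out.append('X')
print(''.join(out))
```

Execution trace: 'C' (try body) → 'Z' (except ZeroDivisionError) → 'X' (after the try/except). Output: CZX

Answer: CZX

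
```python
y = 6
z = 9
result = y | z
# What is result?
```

Trace:
`y = 6` → y = 6
`z = 9` → z = 9
`result = y | z` → result = 15
So result = 15

Answer: 15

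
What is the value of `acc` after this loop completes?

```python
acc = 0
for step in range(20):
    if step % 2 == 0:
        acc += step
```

Sum of even numbers 0 to 19
`acc` takes the values: 0 → 2 → 6 → 12 → 20 → 30 → 42 → 56 → 72 → 90

Answer: 90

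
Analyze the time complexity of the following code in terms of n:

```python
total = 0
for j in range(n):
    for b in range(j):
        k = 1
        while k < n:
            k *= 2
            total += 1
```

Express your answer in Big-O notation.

Each loop level contributes: n × n × log n. Multiplying the contributions gives O(n^2 log n).

Answer: O(n^2 log n)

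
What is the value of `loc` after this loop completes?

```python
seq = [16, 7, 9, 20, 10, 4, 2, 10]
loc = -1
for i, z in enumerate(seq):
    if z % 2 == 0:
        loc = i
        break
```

First even number index in [16, 7, 9, 20, 10, 4, 2, 10]
`loc` takes the values: -1 → 0

Answer: 0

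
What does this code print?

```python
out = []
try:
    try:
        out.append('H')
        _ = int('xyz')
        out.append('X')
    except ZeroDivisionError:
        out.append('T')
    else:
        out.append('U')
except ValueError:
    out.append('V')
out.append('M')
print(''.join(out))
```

Execution trace: 'H' (try body) → 'V' (outer except ValueError) → 'M' (after the try/except). Output: HVM

Answer: HVM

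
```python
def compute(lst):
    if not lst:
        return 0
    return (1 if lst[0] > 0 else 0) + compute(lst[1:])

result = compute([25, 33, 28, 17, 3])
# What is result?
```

Count of positive elements in [25, 33, 28, 17, 3] = 5

Answer: 5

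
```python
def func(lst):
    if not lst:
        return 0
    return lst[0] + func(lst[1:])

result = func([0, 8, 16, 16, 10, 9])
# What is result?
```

0 + 8 + 16 + 16 + 10 + 9 + 0 = 59

Answer: 59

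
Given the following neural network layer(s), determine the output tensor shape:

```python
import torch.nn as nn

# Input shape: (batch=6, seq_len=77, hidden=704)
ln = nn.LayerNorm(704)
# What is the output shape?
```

Input: (6, 77, 704) -> Output: (6, 77, 704)

Answer: (6, 77, 704)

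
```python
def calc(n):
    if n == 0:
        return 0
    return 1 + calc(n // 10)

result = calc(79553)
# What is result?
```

Count of digits of 79553: 5

Answer: 5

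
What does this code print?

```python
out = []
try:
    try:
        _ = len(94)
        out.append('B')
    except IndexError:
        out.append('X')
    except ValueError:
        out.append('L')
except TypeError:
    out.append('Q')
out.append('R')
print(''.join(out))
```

Execution trace: 'Q' (outer except TypeError) → 'R' (after the try/except). Output: QR

Answer: QR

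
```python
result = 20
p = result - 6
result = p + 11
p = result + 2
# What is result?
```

Trace:
`result = 20` → result = 20
`p = result - 6` → p = 14
`result = p + 11` → result = 25
`p = result + 2` → p = 27
So result = 25

Answer: 25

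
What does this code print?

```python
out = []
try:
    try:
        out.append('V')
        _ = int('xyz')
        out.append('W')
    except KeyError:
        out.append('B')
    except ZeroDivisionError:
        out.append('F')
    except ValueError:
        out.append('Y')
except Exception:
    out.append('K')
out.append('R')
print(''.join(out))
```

Execution trace: 'V' (inner try body) → 'Y' (inner except ValueError) → 'R' (after the try/except). Output: VYR

Answer: VYR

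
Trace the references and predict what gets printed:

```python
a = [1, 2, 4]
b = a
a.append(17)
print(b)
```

Key concept: basic list aliasing.
Step by step:
`a = [1, 2, 4]` → a = [1, 2, 4]
`b = a` → b = [1, 2, 4] (same object as a)
`a.append(17)` → a = [1, 2, 4, 17] (same object as b); b = [1, 2, 4, 17] (same object as a)
`print(b)` → prints [1, 2, 4, 17]

Answer: [1, 2, 4, 17]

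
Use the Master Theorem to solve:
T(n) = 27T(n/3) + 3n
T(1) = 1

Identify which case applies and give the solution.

a=27, b=3, f(n)=3n. log_3(27) = 3. Since c=1 < 3, Case 1 applies: T(n) = Θ(n^log_b(a)) = O(n^3).

Answer: O(n^3) - Case 1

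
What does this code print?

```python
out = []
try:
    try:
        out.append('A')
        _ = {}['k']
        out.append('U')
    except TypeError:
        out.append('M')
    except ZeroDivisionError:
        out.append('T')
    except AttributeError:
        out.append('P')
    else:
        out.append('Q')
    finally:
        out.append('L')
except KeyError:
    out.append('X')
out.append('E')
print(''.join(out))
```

Execution trace: 'A' (try body) → 'L' (finally) → 'X' (outer except KeyError) → 'E' (after the try/except). Output: ALXE

Answer: ALXE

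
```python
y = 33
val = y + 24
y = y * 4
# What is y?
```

Trace:
`y = 33` → y = 33
`val = y + 24` → val = 57
`y = y * 4` → y = 132
So y = 132

Answer: 132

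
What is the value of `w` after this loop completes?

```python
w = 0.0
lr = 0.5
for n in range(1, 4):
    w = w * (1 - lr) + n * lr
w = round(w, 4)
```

Moving average with lr=0.5
`w` takes the values: 0.0 → 0.5 → 1.25 → 2.125

Answer: 2.125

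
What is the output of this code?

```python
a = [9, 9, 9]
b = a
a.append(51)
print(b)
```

Key concept: basic list aliasing.
Step by step:
`a = [9, 9, 9]` → a = [9, 9, 9]
`b = a` → b = [9, 9, 9] (same object as a)
`a.append(51)` → a = [9, 9, 9, 51] (same object as b); b = [9, 9, 9, 51] (same object as a)
`print(b)` → prints [9, 9, 9, 51]

Answer: [9, 9, 9, 51]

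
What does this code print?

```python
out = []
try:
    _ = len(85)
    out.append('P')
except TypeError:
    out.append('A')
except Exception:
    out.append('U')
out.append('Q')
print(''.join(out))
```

Execution trace: 'A' (except TypeError) → 'Q' (after the try/except). Output: AQ

Answer: AQ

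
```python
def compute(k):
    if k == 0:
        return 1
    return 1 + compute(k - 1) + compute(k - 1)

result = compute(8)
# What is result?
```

compute(k) = 1 + 2·compute(k-1), compute(0)=1. Closed form: (1+1)·2^8 - 1 = 511.

Answer: 511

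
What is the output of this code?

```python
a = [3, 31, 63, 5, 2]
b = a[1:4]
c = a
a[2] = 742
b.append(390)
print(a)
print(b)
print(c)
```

Key concept: slice vs alias.
Step by step:
`a = [3, 31, 63, 5, 2]` → a = [3, 31, 63, 5, 2]
`b = a[1:4]` → b = [31, 63, 5]
`c = a` → c = [3, 31, 63, 5, 2] (same object as a)
`a[2] = 742` → a = [3, 31, 742, 5, 2] (same object as c); c = [3, 31, 742, 5, 2] (same object as a)
`b.append(390)` → b = [31, 63, 5, 390]
`print(a)` → prints [3, 31, 742, 5, 2]
`print(b)` → prints [31, 63, 5, 390]
`print(c)` → prints [3, 31, 742, 5, 2]

Answer:
[3, 31, 742, 5, 2]
[31, 63, 5, 390]
[3, 31, 742, 5, 2]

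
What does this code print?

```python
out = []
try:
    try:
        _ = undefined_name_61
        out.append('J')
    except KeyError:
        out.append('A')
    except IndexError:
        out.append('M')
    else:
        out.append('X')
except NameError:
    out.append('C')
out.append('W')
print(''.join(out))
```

Execution trace: 'C' (outer except NameError) → 'W' (after the try/except). Output: CW

Answer: CW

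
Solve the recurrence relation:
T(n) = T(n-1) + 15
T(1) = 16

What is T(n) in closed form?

Unrolling: T(n) = T(1) + 15·(n-1) = 16 + 15(n-1) = 15n + 1.

Answer: T(n) = 15n + 1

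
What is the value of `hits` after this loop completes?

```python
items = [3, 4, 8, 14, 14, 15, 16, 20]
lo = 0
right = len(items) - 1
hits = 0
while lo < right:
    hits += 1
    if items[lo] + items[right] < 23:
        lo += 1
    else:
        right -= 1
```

Steps to find pair summing to 23
`hits` takes the values: 0 → 1 → 2 → 3 → 4 → 5 → 6 → 7

Answer: 7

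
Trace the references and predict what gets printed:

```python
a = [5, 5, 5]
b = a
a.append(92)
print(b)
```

Key concept: basic list aliasing.
Step by step:
`a = [5, 5, 5]` → a = [5, 5, 5]
`b = a` → b = [5, 5, 5] (same object as a)
`a.append(92)` → a = [5, 5, 5, 92] (same object as b); b = [5, 5, 5, 92] (same object as a)
`print(b)` → prints [5, 5, 5, 92]

Answer: [5, 5, 5, 92]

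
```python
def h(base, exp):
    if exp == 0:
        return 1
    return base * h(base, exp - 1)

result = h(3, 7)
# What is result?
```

h(3, 7) = 3 * 3 * 3 * 3 * 3 * 3 * 3 = 2187

Answer: 2187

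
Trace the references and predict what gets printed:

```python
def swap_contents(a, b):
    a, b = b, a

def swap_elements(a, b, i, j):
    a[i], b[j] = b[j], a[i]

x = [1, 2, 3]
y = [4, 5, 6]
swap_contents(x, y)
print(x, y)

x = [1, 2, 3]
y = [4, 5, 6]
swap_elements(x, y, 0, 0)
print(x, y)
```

Key concept: parameter rebinding vs mutation.
Step by step:
`x = [1, 2, 3]` → x = [1, 2, 3]
`y = [4, 5, 6]` → y = [4, 5, 6]
`swap_contents(x, y)` → no visible change to tracked variables
`print(x, y)` → prints [1, 2, 3] [4, 5, 6]
`x = [1, 2, 3]` → x = [1, 2, 3]
`y = [4, 5, 6]` → y = [4, 5, 6]
`swap_elements(x, y, 0, 0)` → x = [4, 2, 3]; y = [1, 5, 6]
`print(x, y)` → prints [4, 2, 3] [1, 5, 6]

Answer:
[1, 2, 3] [4, 5, 6]
[4, 2, 3] [1, 5, 6]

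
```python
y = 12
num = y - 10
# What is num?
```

Trace:
`y = 12` → y = 12
`num = y - 10` → num = 2
So num = 2

Answer: 2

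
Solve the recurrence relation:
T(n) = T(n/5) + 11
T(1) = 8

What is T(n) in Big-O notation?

Each step divides n by 5 and adds 11. After log_5(n) steps we reach T(1)=8. So T(n) = 11·log_5(n) + 8 = O(log n).

Answer: O(log n)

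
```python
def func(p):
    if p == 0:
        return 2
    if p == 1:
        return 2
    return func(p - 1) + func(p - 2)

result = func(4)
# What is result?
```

Build up from base cases: func(0)=2, func(1)=2, func(2)=4, func(3)=6, func(4)=10

Answer: 10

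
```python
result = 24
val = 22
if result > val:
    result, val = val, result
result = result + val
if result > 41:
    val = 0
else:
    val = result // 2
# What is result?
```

Trace:
`result = 24` → result = 24
`val = 22` → val = 22
`if result > val: ...` → result > val is True → result = 22; val = 24
`result = result + val` → result = 46
`if result > 41: ...` → result > 41 is True → val = 0
So result = 46

Answer: 46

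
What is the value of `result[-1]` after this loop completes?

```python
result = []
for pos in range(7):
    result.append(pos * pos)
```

Last element of squares 0 to 6
`result` takes the values: [] → [0] → [0, 1] → [0, 1, 4] → [0, 1, 4, 9] → [0, 1, 4, 9, 16] → [0, 1, 4, 9, 16, 25] → [0, 1, 4, 9, 16, 25, 36]
So `result[-1]` = 36

Answer: 36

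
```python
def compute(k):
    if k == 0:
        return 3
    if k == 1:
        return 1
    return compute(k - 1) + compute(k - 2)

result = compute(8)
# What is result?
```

Build up from base cases: compute(0)=3, compute(1)=1, compute(2)=4, compute(3)=5, compute(4)=9, compute(5)=14, compute(6)=23, ..., compute(8)=60

Answer: 60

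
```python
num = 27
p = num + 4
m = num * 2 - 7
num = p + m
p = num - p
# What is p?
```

Trace:
`num = 27` → num = 27
`p = num + 4` → p = 31
`m = num * 2 - 7` → m = 47
`num = p + m` → num = 78
`p = num - p` → p = 47
So p = 47

Answer: 47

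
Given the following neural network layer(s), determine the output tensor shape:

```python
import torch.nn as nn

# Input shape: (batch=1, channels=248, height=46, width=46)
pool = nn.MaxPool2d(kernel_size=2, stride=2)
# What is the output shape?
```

Input: (1, 248, 46, 46) -> Output: (1, 248, 23, 23)

Answer: (1, 248, 23, 23)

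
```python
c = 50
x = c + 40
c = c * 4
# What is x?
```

Trace:
`c = 50` → c = 50
`x = c + 40` → x = 90
`c = c * 4` → c = 200
So x = 90

Answer: 90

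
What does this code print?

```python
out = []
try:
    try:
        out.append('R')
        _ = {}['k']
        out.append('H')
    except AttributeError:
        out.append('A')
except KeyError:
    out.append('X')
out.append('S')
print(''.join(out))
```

Execution trace: 'R' (try body) → 'X' (outer except KeyError) → 'S' (after the try/except). Output: RXS

Answer: RXS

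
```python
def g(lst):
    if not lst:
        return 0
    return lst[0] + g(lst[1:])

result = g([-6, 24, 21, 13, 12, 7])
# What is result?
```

(-6) + 24 + 21 + 13 + 12 + 7 + 0 = 71

Answer: 71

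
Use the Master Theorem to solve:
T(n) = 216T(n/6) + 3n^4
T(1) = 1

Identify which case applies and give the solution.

a=216, b=6, f(n)=3n^4. log_6(216) = 3. Since c=4 > 3 and the regularity condition holds (216(n/6)^4 = (216/6^4)n^4 with 216/6^4 < 1), Case 3 applies: T(n) = Θ(f(n)) = O(n^4).

Answer: O(n^4) - Case 3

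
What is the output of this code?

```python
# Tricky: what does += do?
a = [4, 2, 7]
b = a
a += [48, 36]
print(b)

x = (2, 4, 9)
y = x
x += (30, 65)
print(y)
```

Key concept: += behavior differs for mutable vs immutable.
Step by step:
`a = [4, 2, 7]` → a = [4, 2, 7]
`b = a` → b = [4, 2, 7] (same object as a)
`a += [48, 36]` → a = [4, 2, 7, 48, 36] (same object as b); b = [4, 2, 7, 48, 36] (same object as a)
`print(b)` → prints [4, 2, 7, 48, 36]
`x = (2, 4, 9)` → x = (2, 4, 9)
`y = x` → y = (2, 4, 9)
`x += (30, 65)` → x = (2, 4, 9, 30, 65)
`print(y)` → prints (2, 4, 9)

Answer:
[4, 2, 7, 48, 36]
(2, 4, 9)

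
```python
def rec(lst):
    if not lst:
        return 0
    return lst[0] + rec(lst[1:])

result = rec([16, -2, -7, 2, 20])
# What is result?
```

16 + (-2) + (-7) + 2 + 20 + 0 = 29

Answer: 29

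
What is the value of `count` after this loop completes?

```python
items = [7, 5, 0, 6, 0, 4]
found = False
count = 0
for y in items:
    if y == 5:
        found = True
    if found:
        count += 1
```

Count elements after first 5 in [7, 5, 0, 6, 0, 4]
`count` takes the values: 0 → 1 → 2 → 3 → 4 → 5

Answer: 5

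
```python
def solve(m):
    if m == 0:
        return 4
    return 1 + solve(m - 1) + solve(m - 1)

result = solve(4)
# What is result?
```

solve(m) = 1 + 2·solve(m-1), solve(0)=4. Closed form: (4+1)·2^4 - 1 = 79.

Answer: 79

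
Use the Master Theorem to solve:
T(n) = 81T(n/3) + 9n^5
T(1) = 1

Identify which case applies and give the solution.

a=81, b=3, f(n)=9n^5. log_3(81) = 4. Since c=5 > 4 and the regularity condition holds (81(n/3)^5 = (81/3^5)n^5 with 81/3^5 < 1), Case 3 applies: T(n) = Θ(f(n)) = O(n^5).

Answer: O(n^5) - Case 3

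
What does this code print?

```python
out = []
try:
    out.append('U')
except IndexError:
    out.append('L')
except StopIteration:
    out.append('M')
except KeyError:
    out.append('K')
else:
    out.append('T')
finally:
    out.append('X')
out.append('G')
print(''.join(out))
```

Execution trace: 'U' (try body, no exception) → 'T' (else) → 'X' (finally) → 'G' (after the try/except). Output: UTXG

Answer: UTXG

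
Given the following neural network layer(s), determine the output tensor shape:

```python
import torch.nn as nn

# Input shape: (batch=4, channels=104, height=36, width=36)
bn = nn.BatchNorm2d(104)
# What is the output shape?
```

Input: (4, 104, 36, 36) -> Output: (4, 104, 36, 36)

Answer: (4, 104, 36, 36)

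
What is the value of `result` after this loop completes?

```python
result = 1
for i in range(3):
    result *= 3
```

3^3 = 27
`result` takes the values: 1 → 3 → 9 → 27

Answer: 27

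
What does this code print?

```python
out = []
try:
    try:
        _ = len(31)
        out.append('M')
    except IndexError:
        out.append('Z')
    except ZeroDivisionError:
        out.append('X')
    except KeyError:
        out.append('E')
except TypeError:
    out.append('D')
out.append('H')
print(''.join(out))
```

Execution trace: 'D' (outer except TypeError) → 'H' (after the try/except). Output: DH

Answer: DH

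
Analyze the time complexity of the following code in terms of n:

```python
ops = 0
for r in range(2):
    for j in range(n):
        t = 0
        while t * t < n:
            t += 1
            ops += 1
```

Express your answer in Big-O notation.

Each loop level contributes: 1 × n × √n. Multiplying the contributions gives O(n√n).

Answer: O(n√n)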